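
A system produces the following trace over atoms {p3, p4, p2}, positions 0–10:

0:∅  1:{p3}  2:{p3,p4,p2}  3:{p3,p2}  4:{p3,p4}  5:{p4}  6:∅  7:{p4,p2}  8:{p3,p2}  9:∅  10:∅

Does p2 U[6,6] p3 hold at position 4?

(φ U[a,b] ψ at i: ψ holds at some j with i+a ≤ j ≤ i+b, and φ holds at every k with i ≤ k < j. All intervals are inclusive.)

Does not hold

Need some j in [10,10] with p3, and p2 at every k in [4,j-1].
  j=10: p3 false.
No j in the window works → until fails.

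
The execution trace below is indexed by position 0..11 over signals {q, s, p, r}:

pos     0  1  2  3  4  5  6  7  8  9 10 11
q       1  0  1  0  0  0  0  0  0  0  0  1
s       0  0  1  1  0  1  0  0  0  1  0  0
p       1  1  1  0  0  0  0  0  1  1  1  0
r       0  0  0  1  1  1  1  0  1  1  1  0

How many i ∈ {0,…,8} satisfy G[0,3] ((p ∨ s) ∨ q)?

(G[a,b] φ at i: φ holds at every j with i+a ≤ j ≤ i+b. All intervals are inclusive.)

Evaluate at each i in [0,8]:
  i=0: ✓ (all of [0,3])
  i=1: ✗ (fails at j=4)
  i=2: ✗ (fails at j=4)
  i=3: ✗ (fails at j=4)
  i=4: ✗ (fails at j=4)
  i=5: ✗ (fails at j=6)
  i=6: ✗ (fails at j=6)
  i=7: ✗ (fails at j=7)
  i=8: ✓ (all of [8,11])
Positions where it holds: {0, 8} → 2.

2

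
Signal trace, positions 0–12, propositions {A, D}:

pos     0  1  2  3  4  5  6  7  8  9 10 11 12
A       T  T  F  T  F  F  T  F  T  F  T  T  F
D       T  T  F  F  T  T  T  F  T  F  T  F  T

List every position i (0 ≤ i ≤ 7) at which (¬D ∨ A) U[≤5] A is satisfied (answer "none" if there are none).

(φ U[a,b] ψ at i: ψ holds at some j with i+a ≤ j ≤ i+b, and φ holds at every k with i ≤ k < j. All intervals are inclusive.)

0, 1, 2, 3, 6, 7

Evaluate at each i in [0,7]:
  i=0: ✓ (rhs at j=0)
  i=1: ✓ (rhs at j=1)
  i=2: ✓ (rhs at j=3; lhs holds on [2,2])
  i=3: ✓ (rhs at j=3)
  i=4: ✗ (lhs fails at k=4 before rhs at j=6)
  i=5: ✗ (lhs fails at k=5 before rhs at j=6)
  i=6: ✓ (rhs at j=6)
  i=7: ✓ (rhs at j=8; lhs holds on [7,7])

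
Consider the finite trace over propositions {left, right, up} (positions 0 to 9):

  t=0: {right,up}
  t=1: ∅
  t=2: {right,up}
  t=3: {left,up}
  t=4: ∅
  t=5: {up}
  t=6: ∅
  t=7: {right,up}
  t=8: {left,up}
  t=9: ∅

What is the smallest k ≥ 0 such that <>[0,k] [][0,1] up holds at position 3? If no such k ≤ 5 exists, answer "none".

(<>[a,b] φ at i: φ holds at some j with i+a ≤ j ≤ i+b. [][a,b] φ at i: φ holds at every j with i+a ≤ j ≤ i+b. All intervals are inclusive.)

Scan j = 3,4,… for [][0,1] up:
  j=3: fails
  j=4: fails
  j=5: fails
  j=6: fails
  j=7: holds
First hit at j=7, so smallest k = 7-3 = 4.

4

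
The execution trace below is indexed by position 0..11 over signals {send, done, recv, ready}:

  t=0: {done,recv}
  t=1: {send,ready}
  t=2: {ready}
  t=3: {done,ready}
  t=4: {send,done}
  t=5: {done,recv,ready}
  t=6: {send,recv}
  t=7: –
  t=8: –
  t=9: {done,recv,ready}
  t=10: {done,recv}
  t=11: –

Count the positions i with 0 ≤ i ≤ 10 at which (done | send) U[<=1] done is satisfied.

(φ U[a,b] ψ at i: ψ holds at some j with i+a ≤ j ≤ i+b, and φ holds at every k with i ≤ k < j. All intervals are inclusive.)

6

Evaluate at each i in [0,10]:
  i=0: ✓ (rhs at j=0)
  i=1: ✗ (no rhs in [1,2])
  i=2: ✗ (lhs fails at k=2 before rhs at j=3)
  i=3: ✓ (rhs at j=3)
  i=4: ✓ (rhs at j=4)
  i=5: ✓ (rhs at j=5)
  i=6: ✗ (no rhs in [6,7])
  i=7: ✗ (no rhs in [7,8])
  i=8: ✗ (lhs fails at k=8 before rhs at j=9)
  i=9: ✓ (rhs at j=9)
  i=10: ✓ (rhs at j=10)
Positions where it holds: {0, 3, 4, 5, 9, 10} → 6.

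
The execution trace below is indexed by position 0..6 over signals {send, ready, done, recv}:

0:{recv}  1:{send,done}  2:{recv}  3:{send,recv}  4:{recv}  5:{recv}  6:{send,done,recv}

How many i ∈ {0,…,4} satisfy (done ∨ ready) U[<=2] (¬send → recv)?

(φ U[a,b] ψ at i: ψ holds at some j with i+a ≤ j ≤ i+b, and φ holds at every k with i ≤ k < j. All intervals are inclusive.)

Evaluate at each i in [0,4]:
  i=0: ✓ (rhs at j=0)
  i=1: ✓ (rhs at j=1)
  i=2: ✓ (rhs at j=2)
  i=3: ✓ (rhs at j=3)
  i=4: ✓ (rhs at j=4)
Positions where it holds: {0, 1, 2, 3, 4} → 5.

5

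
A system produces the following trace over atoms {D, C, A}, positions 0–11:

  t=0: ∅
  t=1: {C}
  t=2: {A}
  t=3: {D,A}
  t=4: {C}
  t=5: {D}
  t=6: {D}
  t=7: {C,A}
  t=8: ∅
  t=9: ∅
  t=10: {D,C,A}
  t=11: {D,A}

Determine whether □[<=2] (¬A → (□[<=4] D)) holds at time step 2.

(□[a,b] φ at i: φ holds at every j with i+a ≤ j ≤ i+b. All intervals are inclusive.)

Check (¬A → (□[<=4] D)) at every j in [2,4]:
  j=2: antecedent false → ✓
  j=3: antecedent false → ✓
  j=4: antecedent true; consequent fails at 4 → ✗
Fails at j=4 → formula fails.

No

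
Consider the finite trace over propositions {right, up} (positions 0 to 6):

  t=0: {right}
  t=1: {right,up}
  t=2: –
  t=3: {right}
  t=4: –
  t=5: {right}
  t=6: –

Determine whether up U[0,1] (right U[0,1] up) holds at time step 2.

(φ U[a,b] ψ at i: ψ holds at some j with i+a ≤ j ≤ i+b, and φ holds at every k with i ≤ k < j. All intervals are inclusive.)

False

Need some j in [2,3] with (right U[0,1] up), and up at every k in [2,j-1].
  j=2: (right U[0,1] up) — fails.
  j=3: (right U[0,1] up) — fails.
No j in the window works → until fails.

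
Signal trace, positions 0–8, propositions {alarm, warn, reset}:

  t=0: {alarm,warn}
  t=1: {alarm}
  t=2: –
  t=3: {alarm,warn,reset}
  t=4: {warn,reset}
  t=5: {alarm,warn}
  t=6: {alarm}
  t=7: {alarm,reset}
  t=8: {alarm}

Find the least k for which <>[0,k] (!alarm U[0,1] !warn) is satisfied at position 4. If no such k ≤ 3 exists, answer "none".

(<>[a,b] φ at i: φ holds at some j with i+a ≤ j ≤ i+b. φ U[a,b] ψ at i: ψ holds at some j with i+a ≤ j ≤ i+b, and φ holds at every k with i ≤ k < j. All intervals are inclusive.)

2

Scan j = 4,5,… for (!alarm U[0,1] !warn):
  j=4: fails
  j=5: fails
  j=6: holds
First hit at j=6, so smallest k = 6-4 = 2.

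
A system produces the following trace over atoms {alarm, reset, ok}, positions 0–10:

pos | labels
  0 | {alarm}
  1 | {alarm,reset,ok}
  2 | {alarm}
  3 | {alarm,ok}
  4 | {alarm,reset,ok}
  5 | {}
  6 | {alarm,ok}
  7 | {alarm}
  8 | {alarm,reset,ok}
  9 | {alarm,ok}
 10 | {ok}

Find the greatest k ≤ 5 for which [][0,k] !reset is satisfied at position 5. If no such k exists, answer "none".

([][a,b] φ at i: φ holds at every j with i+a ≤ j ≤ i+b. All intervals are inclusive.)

!reset must hold from j=5 onward; find where it first fails.
  j=5: holds
  j=6: holds
  j=7: holds
  j=8: fails
Holds on [5,7], so largest k = 2.

2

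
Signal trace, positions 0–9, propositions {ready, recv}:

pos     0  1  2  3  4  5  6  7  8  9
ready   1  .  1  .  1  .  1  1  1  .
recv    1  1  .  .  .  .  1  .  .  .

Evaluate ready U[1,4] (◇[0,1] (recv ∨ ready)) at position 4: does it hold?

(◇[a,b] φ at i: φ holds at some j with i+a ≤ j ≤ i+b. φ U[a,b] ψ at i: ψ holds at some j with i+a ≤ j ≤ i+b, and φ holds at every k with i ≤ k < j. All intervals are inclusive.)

Need some j in [5,8] with ◇[0,1] (recv ∨ ready), and ready at every k in [4,j-1].
  j=5: ◇[0,1] (recv ∨ ready) holds; ready holds at every k in [4,4] → satisfied.

Yes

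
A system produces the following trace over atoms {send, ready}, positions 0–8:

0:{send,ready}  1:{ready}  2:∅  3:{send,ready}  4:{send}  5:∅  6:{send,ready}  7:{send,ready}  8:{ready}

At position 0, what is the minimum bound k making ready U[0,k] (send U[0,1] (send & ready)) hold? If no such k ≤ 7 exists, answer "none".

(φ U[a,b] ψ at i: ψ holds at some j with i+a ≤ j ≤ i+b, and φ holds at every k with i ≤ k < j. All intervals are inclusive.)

0

Need earliest j ≥ 0 with (send U[0,1] (send & ready)), and ready at every k in [0,j-1].
  j=0: rhs holds (empty prefix). k = 0.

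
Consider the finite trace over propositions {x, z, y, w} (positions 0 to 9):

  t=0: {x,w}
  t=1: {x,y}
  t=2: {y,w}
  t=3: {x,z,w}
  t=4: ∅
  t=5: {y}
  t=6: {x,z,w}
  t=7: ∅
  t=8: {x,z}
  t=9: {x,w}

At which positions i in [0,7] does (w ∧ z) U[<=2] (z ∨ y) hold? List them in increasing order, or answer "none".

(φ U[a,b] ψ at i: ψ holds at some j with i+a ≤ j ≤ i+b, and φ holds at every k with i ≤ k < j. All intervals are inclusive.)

Evaluate at each i in [0,7]:
  i=0: ✗ (lhs fails at k=0 before rhs at j=1)
  i=1: ✓ (rhs at j=1)
  i=2: ✓ (rhs at j=2)
  i=3: ✓ (rhs at j=3)
  i=4: ✗ (lhs fails at k=4 before rhs at j=5)
  i=5: ✓ (rhs at j=5)
  i=6: ✓ (rhs at j=6)
  i=7: ✗ (lhs fails at k=7 before rhs at j=8)

1, 2, 3, 5, 6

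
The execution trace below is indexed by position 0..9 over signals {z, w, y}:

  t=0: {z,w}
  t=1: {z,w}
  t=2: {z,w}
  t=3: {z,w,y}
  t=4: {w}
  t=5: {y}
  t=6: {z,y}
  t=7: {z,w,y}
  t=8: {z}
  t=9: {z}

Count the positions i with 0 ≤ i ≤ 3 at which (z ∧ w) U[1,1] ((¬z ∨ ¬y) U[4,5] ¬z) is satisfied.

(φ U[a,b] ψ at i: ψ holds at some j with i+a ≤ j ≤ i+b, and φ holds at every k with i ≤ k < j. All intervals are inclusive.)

Evaluate at each i in [0,3]:
  i=0: ✗ (no rhs in [1,1])
  i=1: ✗ (no rhs in [2,2])
  i=2: ✗ (no rhs in [3,3])
  i=3: ✗ (no rhs in [4,4])
Positions where it holds: {} → 0.

0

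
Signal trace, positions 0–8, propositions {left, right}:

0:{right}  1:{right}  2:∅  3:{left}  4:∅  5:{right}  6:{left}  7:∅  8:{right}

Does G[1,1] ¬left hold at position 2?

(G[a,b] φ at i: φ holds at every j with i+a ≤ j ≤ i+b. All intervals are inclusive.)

No

Check ¬left at every j in [3,3]:
  j=3: false
Fails at j=3 → formula fails.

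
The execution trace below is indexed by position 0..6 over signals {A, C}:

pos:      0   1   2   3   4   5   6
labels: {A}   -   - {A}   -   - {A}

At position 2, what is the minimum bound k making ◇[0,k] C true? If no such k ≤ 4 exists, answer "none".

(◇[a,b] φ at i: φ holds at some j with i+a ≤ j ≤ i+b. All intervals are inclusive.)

Scan j = 2,3,… for C:
  j=2: fails
  j=3: fails
  j=4: fails
  j=5: fails
  j=6: fails
No j in [2,6] satisfies it → none.

none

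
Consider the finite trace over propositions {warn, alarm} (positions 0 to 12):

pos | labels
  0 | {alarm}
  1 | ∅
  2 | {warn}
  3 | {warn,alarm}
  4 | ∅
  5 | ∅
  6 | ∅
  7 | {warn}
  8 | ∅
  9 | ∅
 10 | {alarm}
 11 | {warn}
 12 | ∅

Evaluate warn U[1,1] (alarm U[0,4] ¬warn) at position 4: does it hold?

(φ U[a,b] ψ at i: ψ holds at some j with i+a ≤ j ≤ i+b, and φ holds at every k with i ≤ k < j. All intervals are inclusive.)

Need some j in [5,5] with (alarm U[0,4] ¬warn), and warn at every k in [4,j-1].
  j=5: (alarm U[0,4] ¬warn) holds, but warn fails at k=4 → not this j.
No j in the window works → until fails.

No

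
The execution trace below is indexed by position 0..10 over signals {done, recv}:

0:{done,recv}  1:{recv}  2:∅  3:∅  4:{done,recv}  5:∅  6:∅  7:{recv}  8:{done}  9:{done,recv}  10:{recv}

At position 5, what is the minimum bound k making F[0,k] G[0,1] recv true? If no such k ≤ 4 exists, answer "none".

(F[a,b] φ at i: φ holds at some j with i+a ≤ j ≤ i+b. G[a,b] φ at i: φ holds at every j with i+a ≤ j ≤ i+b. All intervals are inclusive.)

Scan j = 5,6,… for G[0,1] recv:
  j=5: fails
  j=6: fails
  j=7: fails
  j=8: fails
  j=9: holds
First hit at j=9, so smallest k = 9-5 = 4.

4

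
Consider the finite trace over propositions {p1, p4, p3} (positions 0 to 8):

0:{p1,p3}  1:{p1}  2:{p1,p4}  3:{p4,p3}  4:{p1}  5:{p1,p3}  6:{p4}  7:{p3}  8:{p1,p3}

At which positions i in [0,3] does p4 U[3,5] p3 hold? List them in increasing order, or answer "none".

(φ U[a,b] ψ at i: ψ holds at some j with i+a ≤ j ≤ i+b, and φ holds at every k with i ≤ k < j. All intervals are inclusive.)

Evaluate at each i in [0,3]:
  i=0: ✗ (lhs fails at k=0 before rhs at j=3)
  i=1: ✗ (lhs fails at k=1 before rhs at j=5)
  i=2: ✗ (lhs fails at k=4 before rhs at j=5)
  i=3: ✗ (lhs fails at k=4 before rhs at j=7)

none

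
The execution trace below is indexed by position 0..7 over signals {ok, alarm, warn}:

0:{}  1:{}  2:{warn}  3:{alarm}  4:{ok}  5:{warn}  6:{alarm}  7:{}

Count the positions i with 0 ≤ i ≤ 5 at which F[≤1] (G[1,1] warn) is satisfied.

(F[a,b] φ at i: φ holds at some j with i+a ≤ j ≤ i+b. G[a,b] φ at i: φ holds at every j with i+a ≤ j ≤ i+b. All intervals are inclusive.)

4

Evaluate at each i in [0,5]:
  i=0: ✓ (witness j=1)
  i=1: ✓ (witness j=1)
  i=2: ✗ (none in [2,3])
  i=3: ✓ (witness j=4)
  i=4: ✓ (witness j=4)
  i=5: ✗ (none in [5,6])
Positions where it holds: {0, 1, 3, 4} → 4.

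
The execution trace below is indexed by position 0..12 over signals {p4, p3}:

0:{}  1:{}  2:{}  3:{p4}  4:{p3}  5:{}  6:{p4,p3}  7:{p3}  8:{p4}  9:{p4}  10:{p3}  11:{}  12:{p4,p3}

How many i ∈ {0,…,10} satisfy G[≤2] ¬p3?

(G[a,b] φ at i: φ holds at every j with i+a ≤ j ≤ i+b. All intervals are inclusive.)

2

Evaluate at each i in [0,10]:
  i=0: ✓ (all of [0,2])
  i=1: ✓ (all of [1,3])
  i=2: ✗ (fails at j=4)
  i=3: ✗ (fails at j=4)
  i=4: ✗ (fails at j=4)
  i=5: ✗ (fails at j=6)
  i=6: ✗ (fails at j=6)
  i=7: ✗ (fails at j=7)
  i=8: ✗ (fails at j=10)
  i=9: ✗ (fails at j=10)
  i=10: ✗ (fails at j=10)
Positions where it holds: {0, 1} → 2.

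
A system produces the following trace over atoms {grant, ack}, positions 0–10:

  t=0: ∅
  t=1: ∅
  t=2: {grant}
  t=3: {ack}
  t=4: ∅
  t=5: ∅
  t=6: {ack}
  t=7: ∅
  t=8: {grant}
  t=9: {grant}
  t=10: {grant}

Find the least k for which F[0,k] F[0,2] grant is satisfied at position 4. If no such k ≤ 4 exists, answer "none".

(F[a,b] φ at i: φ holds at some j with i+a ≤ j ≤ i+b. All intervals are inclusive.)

Scan j = 4,5,… for F[0,2] grant:
  j=4: fails
  j=5: fails
  j=6: holds
First hit at j=6, so smallest k = 6-4 = 2.

2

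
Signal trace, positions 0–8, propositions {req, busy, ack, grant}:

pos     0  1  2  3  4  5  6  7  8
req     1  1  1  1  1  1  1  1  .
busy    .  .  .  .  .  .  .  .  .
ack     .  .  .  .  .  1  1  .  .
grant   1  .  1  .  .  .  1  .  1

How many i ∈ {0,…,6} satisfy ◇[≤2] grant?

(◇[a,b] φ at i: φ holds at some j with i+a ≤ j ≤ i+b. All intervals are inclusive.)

Evaluate at each i in [0,6]:
  i=0: ✓ (witness j=0)
  i=1: ✓ (witness j=2)
  i=2: ✓ (witness j=2)
  i=3: ✗ (none in [3,5])
  i=4: ✓ (witness j=6)
  i=5: ✓ (witness j=6)
  i=6: ✓ (witness j=6)
Positions where it holds: {0, 1, 2, 4, 5, 6} → 6.

6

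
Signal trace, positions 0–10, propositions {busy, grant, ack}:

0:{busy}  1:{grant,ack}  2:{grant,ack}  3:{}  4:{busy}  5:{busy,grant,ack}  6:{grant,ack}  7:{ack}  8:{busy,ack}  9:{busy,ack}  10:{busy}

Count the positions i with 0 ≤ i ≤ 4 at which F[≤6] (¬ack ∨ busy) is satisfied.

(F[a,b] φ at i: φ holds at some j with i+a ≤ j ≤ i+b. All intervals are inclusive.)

5

Evaluate at each i in [0,4]:
  i=0: ✓ (witness j=0)
  i=1: ✓ (witness j=3)
  i=2: ✓ (witness j=3)
  i=3: ✓ (witness j=3)
  i=4: ✓ (witness j=4)
Positions where it holds: {0, 1, 2, 3, 4} → 5.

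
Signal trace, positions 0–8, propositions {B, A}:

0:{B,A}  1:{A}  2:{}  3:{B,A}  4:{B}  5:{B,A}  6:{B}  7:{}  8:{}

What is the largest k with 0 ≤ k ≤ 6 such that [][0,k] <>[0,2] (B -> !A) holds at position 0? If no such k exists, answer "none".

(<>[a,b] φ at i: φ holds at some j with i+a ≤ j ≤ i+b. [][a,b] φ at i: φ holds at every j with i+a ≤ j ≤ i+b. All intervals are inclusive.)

<>[0,2] (B -> !A) must hold from j=0 onward; find where it first fails.
  j=0: holds
  j=1: holds
  j=2: holds
  j=3: holds
  j=4: holds
  j=5: holds
  j=6: holds
Holds through j=6; largest k = 6.

6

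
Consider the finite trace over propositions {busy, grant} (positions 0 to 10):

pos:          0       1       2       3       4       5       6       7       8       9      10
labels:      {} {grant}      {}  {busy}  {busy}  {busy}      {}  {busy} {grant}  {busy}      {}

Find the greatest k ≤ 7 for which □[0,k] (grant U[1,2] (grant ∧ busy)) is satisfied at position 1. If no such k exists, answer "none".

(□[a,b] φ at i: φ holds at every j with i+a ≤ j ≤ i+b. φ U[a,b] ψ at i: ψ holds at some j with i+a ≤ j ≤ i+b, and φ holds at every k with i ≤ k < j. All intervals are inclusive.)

(grant U[1,2] (grant ∧ busy)) must hold from j=1 onward; find where it first fails.
  j=1: fails → no k works.

none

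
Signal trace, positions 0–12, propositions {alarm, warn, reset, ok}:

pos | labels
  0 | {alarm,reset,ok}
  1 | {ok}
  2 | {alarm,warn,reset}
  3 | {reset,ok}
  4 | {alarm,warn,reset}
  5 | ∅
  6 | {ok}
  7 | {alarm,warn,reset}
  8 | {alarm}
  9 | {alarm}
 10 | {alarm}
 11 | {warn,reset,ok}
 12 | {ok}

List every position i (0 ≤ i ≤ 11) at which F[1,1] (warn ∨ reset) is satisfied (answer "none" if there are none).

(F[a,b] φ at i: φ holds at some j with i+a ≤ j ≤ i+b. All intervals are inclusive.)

1, 2, 3, 6, 10

Evaluate at each i in [0,11]:
  i=0: ✗ (none in [1,1])
  i=1: ✓ (witness j=2)
  i=2: ✓ (witness j=3)
  i=3: ✓ (witness j=4)
  i=4: ✗ (none in [5,5])
  i=5: ✗ (none in [6,6])
  i=6: ✓ (witness j=7)
  i=7: ✗ (none in [8,8])
  i=8: ✗ (none in [9,9])
  i=9: ✗ (none in [10,10])
  i=10: ✓ (witness j=11)
  i=11: ✗ (none in [12,12])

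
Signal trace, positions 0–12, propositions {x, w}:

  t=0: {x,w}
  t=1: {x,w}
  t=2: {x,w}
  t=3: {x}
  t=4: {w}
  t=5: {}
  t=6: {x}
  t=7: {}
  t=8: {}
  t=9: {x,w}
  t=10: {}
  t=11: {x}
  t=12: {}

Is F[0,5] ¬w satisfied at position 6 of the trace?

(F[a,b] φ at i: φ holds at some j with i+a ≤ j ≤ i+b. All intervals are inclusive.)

True

Check ¬w at each j in [6,11]:
  j=6: true
  j=7: true
  j=8: true
  j=9: false
  j=10: true
  j=11: true
Found at j=6 → formula holds.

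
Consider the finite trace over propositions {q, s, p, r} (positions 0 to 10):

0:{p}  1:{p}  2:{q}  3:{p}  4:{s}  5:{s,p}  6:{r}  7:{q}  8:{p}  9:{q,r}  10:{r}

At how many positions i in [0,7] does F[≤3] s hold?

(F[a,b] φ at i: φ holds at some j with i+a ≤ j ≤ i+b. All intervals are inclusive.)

Evaluate at each i in [0,7]:
  i=0: ✗ (none in [0,3])
  i=1: ✓ (witness j=4)
  i=2: ✓ (witness j=4)
  i=3: ✓ (witness j=4)
  i=4: ✓ (witness j=4)
  i=5: ✓ (witness j=5)
  i=6: ✗ (none in [6,9])
  i=7: ✗ (none in [7,10])
Positions where it holds: {1, 2, 3, 4, 5} → 5.

5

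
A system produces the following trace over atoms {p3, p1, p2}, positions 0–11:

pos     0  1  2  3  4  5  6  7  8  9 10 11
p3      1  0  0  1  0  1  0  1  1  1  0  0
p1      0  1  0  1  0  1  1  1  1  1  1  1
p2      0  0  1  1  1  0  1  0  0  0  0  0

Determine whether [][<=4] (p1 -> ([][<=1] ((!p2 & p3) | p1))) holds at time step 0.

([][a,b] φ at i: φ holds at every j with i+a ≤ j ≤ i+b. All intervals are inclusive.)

No

Check (p1 -> ([][<=1] ((!p2 & p3) | p1))) at every j in [0,4]:
  j=0: antecedent false → ✓
  j=1: antecedent true; consequent fails at 2 → ✗
  j=2: antecedent false → ✓
  j=3: antecedent true; consequent fails at 4 → ✗
  j=4: antecedent false → ✓
Fails at j=1 → formula fails.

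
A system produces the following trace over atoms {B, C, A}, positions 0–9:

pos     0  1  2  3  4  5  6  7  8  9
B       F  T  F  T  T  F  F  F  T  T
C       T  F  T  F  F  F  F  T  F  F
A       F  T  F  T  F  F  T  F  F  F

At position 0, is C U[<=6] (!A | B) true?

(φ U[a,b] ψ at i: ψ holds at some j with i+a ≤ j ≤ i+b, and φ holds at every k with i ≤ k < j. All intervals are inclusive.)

Holds

Need some j in [0,6] with (!A | B), and C at every k in [0,j-1].
  j=0: (!A | B) holds; no prefix to check → satisfied.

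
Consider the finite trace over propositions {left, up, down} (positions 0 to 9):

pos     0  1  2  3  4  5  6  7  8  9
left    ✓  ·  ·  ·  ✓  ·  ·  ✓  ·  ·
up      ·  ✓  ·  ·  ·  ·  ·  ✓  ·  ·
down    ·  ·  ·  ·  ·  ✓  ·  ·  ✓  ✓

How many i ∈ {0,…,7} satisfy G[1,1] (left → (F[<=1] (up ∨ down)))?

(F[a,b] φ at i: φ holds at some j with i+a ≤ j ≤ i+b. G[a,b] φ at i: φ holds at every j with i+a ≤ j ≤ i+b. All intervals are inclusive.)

8

Evaluate at each i in [0,7]:
  i=0: ✓ (all of [1,1])
  i=1: ✓ (all of [2,2])
  i=2: ✓ (all of [3,3])
  i=3: ✓ (all of [4,4])
  i=4: ✓ (all of [5,5])
  i=5: ✓ (all of [6,6])
  i=6: ✓ (all of [7,7])
  i=7: ✓ (all of [8,8])
Positions where it holds: {0, 1, 2, 3, 4, 5, 6, 7} → 8.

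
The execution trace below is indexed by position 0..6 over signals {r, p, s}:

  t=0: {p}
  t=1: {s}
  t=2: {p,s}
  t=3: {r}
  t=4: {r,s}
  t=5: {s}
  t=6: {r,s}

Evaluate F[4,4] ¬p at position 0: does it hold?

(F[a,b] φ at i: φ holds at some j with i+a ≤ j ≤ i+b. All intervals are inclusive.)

Check ¬p at each j in [4,4]:
  j=4: true
Found at j=4 → formula holds.

Yes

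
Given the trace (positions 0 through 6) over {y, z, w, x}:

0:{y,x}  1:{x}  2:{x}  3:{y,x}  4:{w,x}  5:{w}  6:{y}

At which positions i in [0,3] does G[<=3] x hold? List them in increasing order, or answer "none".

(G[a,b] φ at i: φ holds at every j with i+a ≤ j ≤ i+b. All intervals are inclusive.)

0, 1

Evaluate at each i in [0,3]:
  i=0: ✓ (all of [0,3])
  i=1: ✓ (all of [1,4])
  i=2: ✗ (fails at j=5)
  i=3: ✗ (fails at j=5)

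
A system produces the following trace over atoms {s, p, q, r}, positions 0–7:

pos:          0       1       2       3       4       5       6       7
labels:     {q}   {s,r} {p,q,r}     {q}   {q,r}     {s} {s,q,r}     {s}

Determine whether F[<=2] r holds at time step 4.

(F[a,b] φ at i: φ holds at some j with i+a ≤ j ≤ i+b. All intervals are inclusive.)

Holds

Check r at each j in [4,6]:
  j=4: true
  j=5: false
  j=6: true
Found at j=4 → formula holds.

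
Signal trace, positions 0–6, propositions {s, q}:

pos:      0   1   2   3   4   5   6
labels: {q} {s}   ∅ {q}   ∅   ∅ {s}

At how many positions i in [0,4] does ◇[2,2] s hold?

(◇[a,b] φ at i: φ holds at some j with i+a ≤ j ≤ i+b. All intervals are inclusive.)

1

Evaluate at each i in [0,4]:
  i=0: ✗ (none in [2,2])
  i=1: ✗ (none in [3,3])
  i=2: ✗ (none in [4,4])
  i=3: ✗ (none in [5,5])
  i=4: ✓ (witness j=6)
Positions where it holds: {4} → 1.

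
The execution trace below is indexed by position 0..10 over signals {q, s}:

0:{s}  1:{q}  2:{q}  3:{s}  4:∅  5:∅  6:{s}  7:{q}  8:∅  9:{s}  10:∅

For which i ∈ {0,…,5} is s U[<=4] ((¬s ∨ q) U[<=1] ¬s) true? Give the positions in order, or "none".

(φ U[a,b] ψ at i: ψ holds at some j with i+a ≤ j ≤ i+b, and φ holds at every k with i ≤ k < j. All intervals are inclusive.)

Evaluate at each i in [0,5]:
  i=0: ✓ (rhs at j=1; lhs holds on [0,0])
  i=1: ✓ (rhs at j=1)
  i=2: ✓ (rhs at j=2)
  i=3: ✓ (rhs at j=4; lhs holds on [3,3])
  i=4: ✓ (rhs at j=4)
  i=5: ✓ (rhs at j=5)

0, 1, 2, 3, 4, 5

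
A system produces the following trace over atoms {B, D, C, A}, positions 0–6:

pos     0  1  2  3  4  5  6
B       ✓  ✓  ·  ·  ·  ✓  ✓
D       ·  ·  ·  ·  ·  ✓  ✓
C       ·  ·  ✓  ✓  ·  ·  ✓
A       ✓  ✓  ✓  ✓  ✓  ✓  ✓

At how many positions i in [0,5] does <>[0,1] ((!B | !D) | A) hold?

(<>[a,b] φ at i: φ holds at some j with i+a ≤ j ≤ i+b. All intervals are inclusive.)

6

Evaluate at each i in [0,5]:
  i=0: ✓ (witness j=0)
  i=1: ✓ (witness j=1)
  i=2: ✓ (witness j=2)
  i=3: ✓ (witness j=3)
  i=4: ✓ (witness j=4)
  i=5: ✓ (witness j=5)
Positions where it holds: {0, 1, 2, 3, 4, 5} → 6.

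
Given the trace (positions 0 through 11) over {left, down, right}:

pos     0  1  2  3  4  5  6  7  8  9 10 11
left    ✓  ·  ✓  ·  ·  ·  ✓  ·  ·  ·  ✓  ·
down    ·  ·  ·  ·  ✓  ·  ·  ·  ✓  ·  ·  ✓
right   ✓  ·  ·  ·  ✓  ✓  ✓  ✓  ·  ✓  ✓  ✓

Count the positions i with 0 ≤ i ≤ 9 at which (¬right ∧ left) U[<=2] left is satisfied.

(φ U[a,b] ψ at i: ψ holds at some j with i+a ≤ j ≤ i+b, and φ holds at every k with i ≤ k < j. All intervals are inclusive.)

3

Evaluate at each i in [0,9]:
  i=0: ✓ (rhs at j=0)
  i=1: ✗ (lhs fails at k=1 before rhs at j=2)
  i=2: ✓ (rhs at j=2)
  i=3: ✗ (no rhs in [3,5])
  i=4: ✗ (lhs fails at k=4 before rhs at j=6)
  i=5: ✗ (lhs fails at k=5 before rhs at j=6)
  i=6: ✓ (rhs at j=6)
  i=7: ✗ (no rhs in [7,9])
  i=8: ✗ (lhs fails at k=8 before rhs at j=10)
  i=9: ✗ (lhs fails at k=9 before rhs at j=10)
Positions where it holds: {0, 2, 6} → 3.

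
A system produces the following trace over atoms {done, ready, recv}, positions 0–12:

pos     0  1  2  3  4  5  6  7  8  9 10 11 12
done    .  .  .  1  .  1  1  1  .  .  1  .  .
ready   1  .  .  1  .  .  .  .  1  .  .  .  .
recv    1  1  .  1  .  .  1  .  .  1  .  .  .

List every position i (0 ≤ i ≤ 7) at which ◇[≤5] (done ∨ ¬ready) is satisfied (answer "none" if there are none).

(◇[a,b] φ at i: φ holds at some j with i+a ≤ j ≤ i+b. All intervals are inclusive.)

Evaluate at each i in [0,7]:
  i=0: ✓ (witness j=1)
  i=1: ✓ (witness j=1)
  i=2: ✓ (witness j=2)
  i=3: ✓ (witness j=3)
  i=4: ✓ (witness j=4)
  i=5: ✓ (witness j=5)
  i=6: ✓ (witness j=6)
  i=7: ✓ (witness j=7)

0, 1, 2, 3, 4, 5, 6, 7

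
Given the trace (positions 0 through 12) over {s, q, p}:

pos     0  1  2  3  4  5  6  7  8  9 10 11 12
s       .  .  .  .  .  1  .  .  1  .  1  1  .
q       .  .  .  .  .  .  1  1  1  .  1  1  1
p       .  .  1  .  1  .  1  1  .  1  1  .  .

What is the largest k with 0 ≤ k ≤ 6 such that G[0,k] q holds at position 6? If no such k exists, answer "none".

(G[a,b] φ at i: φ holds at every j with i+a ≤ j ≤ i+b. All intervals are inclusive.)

q must hold from j=6 onward; find where it first fails.
  j=6: holds
  j=7: holds
  j=8: holds
  j=9: fails
Holds on [6,8], so largest k = 2.

2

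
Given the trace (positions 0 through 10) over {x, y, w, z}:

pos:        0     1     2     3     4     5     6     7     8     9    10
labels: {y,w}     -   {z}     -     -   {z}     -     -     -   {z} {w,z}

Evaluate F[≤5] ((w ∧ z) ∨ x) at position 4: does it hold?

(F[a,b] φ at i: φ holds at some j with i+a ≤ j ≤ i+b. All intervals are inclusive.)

False

Check ((w ∧ z) ∨ x) at each j in [4,9]:
  j=4: false
  j=5: false
  j=6: false
  j=7: false
  j=8: false
  j=9: false
No position in the window satisfies it → formula fails.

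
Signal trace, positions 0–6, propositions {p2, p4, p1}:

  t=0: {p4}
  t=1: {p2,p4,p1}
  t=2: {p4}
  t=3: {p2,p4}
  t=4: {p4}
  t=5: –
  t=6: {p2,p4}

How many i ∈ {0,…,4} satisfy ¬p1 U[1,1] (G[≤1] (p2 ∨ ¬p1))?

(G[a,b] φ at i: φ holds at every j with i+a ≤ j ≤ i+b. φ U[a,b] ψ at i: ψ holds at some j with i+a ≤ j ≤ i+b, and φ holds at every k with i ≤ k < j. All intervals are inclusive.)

4

Evaluate at each i in [0,4]:
  i=0: ✓ (rhs at j=1; lhs holds on [0,0])
  i=1: ✗ (lhs fails at k=1 before rhs at j=2)
  i=2: ✓ (rhs at j=3; lhs holds on [2,2])
  i=3: ✓ (rhs at j=4; lhs holds on [3,3])
  i=4: ✓ (rhs at j=5; lhs holds on [4,4])
Positions where it holds: {0, 2, 3, 4} → 4.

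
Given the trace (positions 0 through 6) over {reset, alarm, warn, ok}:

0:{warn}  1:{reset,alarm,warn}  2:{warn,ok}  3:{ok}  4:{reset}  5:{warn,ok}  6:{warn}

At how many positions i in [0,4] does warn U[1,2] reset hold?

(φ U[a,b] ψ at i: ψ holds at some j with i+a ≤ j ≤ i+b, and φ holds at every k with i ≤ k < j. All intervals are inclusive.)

Evaluate at each i in [0,4]:
  i=0: ✓ (rhs at j=1; lhs holds on [0,0])
  i=1: ✗ (no rhs in [2,3])
  i=2: ✗ (lhs fails at k=3 before rhs at j=4)
  i=3: ✗ (lhs fails at k=3 before rhs at j=4)
  i=4: ✗ (no rhs in [5,6])
Positions where it holds: {0} → 1.

1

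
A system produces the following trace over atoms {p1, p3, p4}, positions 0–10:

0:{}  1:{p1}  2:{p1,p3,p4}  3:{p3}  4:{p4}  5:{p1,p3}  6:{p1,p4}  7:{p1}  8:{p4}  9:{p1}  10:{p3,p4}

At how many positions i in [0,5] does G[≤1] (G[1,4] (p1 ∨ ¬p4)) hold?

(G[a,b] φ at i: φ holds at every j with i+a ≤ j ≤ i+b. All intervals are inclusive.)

0

Evaluate at each i in [0,5]:
  i=0: ✗ (fails at j=0)
  i=1: ✗ (fails at j=1)
  i=2: ✗ (fails at j=2)
  i=3: ✗ (fails at j=3)
  i=4: ✗ (fails at j=4)
  i=5: ✗ (fails at j=5)
Positions where it holds: {} → 0.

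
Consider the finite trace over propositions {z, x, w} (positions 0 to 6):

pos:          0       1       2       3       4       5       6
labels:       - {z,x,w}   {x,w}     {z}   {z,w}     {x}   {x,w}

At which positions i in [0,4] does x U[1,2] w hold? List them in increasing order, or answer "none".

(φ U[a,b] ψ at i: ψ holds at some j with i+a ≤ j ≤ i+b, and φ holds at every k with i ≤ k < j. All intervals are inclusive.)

Evaluate at each i in [0,4]:
  i=0: ✗ (lhs fails at k=0 before rhs at j=1)
  i=1: ✓ (rhs at j=2; lhs holds on [1,1])
  i=2: ✗ (lhs fails at k=3 before rhs at j=4)
  i=3: ✗ (lhs fails at k=3 before rhs at j=4)
  i=4: ✗ (lhs fails at k=4 before rhs at j=6)

1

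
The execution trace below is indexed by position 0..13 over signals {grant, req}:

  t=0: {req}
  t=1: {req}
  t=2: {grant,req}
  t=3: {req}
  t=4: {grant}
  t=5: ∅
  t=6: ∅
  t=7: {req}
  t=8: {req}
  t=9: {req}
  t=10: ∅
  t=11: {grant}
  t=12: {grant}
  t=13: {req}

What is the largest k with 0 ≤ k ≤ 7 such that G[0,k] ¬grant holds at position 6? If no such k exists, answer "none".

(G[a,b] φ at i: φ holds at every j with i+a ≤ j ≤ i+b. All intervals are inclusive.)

¬grant must hold from j=6 onward; find where it first fails.
  j=6: holds
  j=7: holds
  j=8: holds
  j=9: holds
  j=10: holds
  j=11: fails
Holds on [6,10], so largest k = 4.

4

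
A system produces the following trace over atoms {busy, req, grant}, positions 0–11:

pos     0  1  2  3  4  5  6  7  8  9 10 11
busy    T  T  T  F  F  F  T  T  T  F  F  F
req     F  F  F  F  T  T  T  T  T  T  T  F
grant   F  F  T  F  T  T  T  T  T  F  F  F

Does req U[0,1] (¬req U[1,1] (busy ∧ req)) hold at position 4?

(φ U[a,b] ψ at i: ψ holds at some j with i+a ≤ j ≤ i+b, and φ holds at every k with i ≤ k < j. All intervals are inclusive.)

False

Need some j in [4,5] with (¬req U[1,1] (busy ∧ req)), and req at every k in [4,j-1].
  j=4: (¬req U[1,1] (busy ∧ req)) — fails.
  j=5: (¬req U[1,1] (busy ∧ req)) — fails.
No j in the window works → until fails.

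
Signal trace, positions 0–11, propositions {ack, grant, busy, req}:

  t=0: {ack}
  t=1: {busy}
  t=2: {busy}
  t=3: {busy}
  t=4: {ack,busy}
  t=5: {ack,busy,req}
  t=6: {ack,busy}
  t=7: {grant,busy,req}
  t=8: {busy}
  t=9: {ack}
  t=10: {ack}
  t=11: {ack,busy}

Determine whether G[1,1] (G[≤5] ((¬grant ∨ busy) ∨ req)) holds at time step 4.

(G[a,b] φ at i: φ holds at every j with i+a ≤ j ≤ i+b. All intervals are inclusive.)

True

Check G[≤5] ((¬grant ∨ busy) ∨ req) at every j in [5,5]:
  j=5: holds on [5,10]
All positions satisfy it → formula holds.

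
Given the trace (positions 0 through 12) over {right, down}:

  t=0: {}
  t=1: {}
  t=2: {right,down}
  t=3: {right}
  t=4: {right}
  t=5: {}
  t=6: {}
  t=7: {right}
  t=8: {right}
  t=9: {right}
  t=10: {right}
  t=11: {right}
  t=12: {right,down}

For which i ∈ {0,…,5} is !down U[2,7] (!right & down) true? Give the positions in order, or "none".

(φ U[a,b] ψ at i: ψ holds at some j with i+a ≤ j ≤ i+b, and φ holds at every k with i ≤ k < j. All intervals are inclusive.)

Evaluate at each i in [0,5]:
  i=0: ✗ (no rhs in [2,7])
  i=1: ✗ (no rhs in [3,8])
  i=2: ✗ (no rhs in [4,9])
  i=3: ✗ (no rhs in [5,10])
  i=4: ✗ (no rhs in [6,11])
  i=5: ✗ (no rhs in [7,12])

none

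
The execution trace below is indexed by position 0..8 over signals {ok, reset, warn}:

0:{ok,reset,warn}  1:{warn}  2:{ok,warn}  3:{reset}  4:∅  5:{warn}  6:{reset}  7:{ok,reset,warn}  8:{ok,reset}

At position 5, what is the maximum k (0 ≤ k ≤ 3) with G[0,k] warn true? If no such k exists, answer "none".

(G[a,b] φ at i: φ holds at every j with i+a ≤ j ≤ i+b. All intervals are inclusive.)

warn must hold from j=5 onward; find where it first fails.
  j=5: holds
  j=6: fails
Holds on [5,5], so largest k = 0.

0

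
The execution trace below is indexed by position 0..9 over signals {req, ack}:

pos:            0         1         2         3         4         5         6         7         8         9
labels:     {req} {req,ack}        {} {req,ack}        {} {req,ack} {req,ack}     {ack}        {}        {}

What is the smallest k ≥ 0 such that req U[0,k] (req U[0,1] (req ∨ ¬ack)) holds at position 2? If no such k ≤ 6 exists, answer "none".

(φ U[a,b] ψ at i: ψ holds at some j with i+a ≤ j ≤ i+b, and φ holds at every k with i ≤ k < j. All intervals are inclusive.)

Need earliest j ≥ 2 with (req U[0,1] (req ∨ ¬ack)), and req at every k in [2,j-1].
  j=2: rhs holds (empty prefix). k = 0.

0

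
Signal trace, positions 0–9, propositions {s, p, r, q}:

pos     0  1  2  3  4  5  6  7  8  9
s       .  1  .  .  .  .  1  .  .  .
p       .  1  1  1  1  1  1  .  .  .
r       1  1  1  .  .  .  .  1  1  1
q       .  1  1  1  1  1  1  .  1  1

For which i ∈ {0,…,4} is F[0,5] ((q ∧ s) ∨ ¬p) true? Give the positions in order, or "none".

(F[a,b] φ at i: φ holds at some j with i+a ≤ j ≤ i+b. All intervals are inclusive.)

0, 1, 2, 3, 4

Evaluate at each i in [0,4]:
  i=0: ✓ (witness j=0)
  i=1: ✓ (witness j=1)
  i=2: ✓ (witness j=6)
  i=3: ✓ (witness j=6)
  i=4: ✓ (witness j=6)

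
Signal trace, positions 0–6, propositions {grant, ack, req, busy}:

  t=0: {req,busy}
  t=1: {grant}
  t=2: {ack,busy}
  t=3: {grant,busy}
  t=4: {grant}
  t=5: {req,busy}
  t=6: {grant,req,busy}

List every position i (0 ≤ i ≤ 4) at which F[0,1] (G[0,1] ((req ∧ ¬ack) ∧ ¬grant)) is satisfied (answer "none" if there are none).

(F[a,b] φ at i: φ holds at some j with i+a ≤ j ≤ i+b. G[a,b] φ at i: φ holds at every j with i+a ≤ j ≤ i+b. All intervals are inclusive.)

none

Evaluate at each i in [0,4]:
  i=0: ✗ (none in [0,1])
  i=1: ✗ (none in [1,2])
  i=2: ✗ (none in [2,3])
  i=3: ✗ (none in [3,4])
  i=4: ✗ (none in [4,5])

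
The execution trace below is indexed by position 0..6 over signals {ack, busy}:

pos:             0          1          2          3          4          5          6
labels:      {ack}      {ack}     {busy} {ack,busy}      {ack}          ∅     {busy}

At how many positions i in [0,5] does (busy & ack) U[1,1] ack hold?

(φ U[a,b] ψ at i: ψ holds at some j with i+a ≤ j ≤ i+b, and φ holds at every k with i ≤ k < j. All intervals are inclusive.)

1

Evaluate at each i in [0,5]:
  i=0: ✗ (lhs fails at k=0 before rhs at j=1)
  i=1: ✗ (no rhs in [2,2])
  i=2: ✗ (lhs fails at k=2 before rhs at j=3)
  i=3: ✓ (rhs at j=4; lhs holds on [3,3])
  i=4: ✗ (no rhs in [5,5])
  i=5: ✗ (no rhs in [6,6])
Positions where it holds: {3} → 1.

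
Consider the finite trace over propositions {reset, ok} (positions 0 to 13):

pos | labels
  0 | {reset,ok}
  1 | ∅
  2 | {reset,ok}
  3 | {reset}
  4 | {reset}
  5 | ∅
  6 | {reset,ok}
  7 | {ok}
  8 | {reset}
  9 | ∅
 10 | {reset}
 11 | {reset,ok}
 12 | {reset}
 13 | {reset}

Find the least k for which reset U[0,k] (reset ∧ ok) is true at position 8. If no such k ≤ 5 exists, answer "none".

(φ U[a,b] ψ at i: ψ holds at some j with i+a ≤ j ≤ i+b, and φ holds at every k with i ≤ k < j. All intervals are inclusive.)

none

Need earliest j ≥ 8 with (reset ∧ ok), and reset at every k in [8,j-1].
  j=8: rhs fails.
  j=9: rhs fails.
  j=10: rhs fails.
  j=11: rhs holds but lhs fails at k=9.
  j=12: rhs fails.
  j=13: rhs fails.
No witness within the range → none.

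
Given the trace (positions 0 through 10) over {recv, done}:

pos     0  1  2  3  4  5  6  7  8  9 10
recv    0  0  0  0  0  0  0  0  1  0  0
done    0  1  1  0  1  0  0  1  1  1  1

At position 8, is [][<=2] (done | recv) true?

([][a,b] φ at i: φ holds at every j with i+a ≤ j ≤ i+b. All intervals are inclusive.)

Yes

Check (done | recv) at every j in [8,10]:
  j=8: true
  j=9: true
  j=10: true
All positions satisfy it → formula holds.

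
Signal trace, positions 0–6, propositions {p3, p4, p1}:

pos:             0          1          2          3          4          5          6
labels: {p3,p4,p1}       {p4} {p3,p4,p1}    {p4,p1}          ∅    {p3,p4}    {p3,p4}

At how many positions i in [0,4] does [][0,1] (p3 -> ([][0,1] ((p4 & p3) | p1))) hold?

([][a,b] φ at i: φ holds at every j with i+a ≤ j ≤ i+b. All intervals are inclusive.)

4

Evaluate at each i in [0,4]:
  i=0: ✗ (fails at j=0)
  i=1: ✓ (all of [1,2])
  i=2: ✓ (all of [2,3])
  i=3: ✓ (all of [3,4])
  i=4: ✓ (all of [4,5])
Positions where it holds: {1, 2, 3, 4} → 4.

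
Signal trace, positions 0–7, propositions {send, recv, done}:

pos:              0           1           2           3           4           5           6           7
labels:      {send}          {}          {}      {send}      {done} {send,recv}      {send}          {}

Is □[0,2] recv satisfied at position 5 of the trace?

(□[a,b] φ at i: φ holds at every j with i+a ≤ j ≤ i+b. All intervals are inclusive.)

Check recv at every j in [5,7]:
  j=5: true
  j=6: false
  j=7: false
Fails at j=6 → formula fails.

Does not hold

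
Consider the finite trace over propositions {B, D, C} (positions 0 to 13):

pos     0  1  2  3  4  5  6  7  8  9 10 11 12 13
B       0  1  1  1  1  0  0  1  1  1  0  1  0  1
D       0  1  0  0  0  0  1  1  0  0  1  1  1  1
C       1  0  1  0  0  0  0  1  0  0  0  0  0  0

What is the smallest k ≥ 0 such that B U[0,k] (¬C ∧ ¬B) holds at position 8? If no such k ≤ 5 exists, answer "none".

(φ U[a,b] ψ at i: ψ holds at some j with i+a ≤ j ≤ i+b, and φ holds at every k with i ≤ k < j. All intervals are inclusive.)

Need earliest j ≥ 8 with (¬C ∧ ¬B), and B at every k in [8,j-1].
  j=8: rhs fails.
  j=9: rhs fails.
  j=10: rhs holds; lhs holds on [8,9]. k = 2.

2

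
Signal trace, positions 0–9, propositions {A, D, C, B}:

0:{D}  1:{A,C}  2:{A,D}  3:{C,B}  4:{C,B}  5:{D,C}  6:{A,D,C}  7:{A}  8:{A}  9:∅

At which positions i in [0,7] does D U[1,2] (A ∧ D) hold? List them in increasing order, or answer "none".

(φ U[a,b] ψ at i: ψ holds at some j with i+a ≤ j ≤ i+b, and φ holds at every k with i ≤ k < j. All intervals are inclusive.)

Evaluate at each i in [0,7]:
  i=0: ✗ (lhs fails at k=1 before rhs at j=2)
  i=1: ✗ (lhs fails at k=1 before rhs at j=2)
  i=2: ✗ (no rhs in [3,4])
  i=3: ✗ (no rhs in [4,5])
  i=4: ✗ (lhs fails at k=4 before rhs at j=6)
  i=5: ✓ (rhs at j=6; lhs holds on [5,5])
  i=6: ✗ (no rhs in [7,8])
  i=7: ✗ (no rhs in [8,9])

5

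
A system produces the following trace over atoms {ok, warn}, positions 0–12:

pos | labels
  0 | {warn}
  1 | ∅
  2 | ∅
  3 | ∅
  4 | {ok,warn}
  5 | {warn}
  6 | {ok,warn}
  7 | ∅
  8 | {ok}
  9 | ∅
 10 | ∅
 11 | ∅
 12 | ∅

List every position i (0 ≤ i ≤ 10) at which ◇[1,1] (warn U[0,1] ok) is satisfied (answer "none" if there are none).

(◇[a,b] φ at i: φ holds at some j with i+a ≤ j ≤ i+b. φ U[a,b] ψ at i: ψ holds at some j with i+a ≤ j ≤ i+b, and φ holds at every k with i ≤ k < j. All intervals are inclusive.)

Evaluate at each i in [0,10]:
  i=0: ✗ (none in [1,1])
  i=1: ✗ (none in [2,2])
  i=2: ✗ (none in [3,3])
  i=3: ✓ (witness j=4)
  i=4: ✓ (witness j=5)
  i=5: ✓ (witness j=6)
  i=6: ✗ (none in [7,7])
  i=7: ✓ (witness j=8)
  i=8: ✗ (none in [9,9])
  i=9: ✗ (none in [10,10])
  i=10: ✗ (none in [11,11])

3, 4, 5, 7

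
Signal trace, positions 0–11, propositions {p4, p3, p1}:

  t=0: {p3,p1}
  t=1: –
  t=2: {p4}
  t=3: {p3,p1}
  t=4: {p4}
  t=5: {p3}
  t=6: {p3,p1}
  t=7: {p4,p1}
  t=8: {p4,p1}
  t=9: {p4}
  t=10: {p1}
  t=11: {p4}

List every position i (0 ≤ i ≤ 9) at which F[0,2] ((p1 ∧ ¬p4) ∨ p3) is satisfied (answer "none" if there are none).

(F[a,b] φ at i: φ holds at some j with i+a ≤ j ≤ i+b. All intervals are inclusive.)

0, 1, 2, 3, 4, 5, 6, 8, 9

Evaluate at each i in [0,9]:
  i=0: ✓ (witness j=0)
  i=1: ✓ (witness j=3)
  i=2: ✓ (witness j=3)
  i=3: ✓ (witness j=3)
  i=4: ✓ (witness j=5)
  i=5: ✓ (witness j=5)
  i=6: ✓ (witness j=6)
  i=7: ✗ (none in [7,9])
  i=8: ✓ (witness j=10)
  i=9: ✓ (witness j=10)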